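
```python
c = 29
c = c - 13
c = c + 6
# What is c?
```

Answer: 22

Derivation:
Trace (tracking c):
c = 29  # -> c = 29
c = c - 13  # -> c = 16
c = c + 6  # -> c = 22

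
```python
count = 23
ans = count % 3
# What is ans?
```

Answer: 2

Derivation:
Trace (tracking ans):
count = 23  # -> count = 23
ans = count % 3  # -> ans = 2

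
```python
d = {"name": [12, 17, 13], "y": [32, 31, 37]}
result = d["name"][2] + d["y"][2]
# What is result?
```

Trace (tracking result):
d = {'name': [12, 17, 13], 'y': [32, 31, 37]}  # -> d = {'name': [12, 17, 13], 'y': [32, 31, 37]}
result = d['name'][2] + d['y'][2]  # -> result = 50

Answer: 50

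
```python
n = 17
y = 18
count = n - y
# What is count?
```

Trace (tracking count):
n = 17  # -> n = 17
y = 18  # -> y = 18
count = n - y  # -> count = -1

Answer: -1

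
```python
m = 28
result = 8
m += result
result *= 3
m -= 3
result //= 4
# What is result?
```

Trace (tracking result):
m = 28  # -> m = 28
result = 8  # -> result = 8
m += result  # -> m = 36
result *= 3  # -> result = 24
m -= 3  # -> m = 33
result //= 4  # -> result = 6

Answer: 6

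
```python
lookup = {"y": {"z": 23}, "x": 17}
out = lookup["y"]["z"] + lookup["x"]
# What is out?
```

Answer: 40

Derivation:
Trace (tracking out):
lookup = {'y': {'z': 23}, 'x': 17}  # -> lookup = {'y': {'z': 23}, 'x': 17}
out = lookup['y']['z'] + lookup['x']  # -> out = 40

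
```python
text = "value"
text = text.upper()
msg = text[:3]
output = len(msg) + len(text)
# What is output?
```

Answer: 8

Derivation:
Trace (tracking output):
text = 'value'  # -> text = 'value'
text = text.upper()  # -> text = 'VALUE'
msg = text[:3]  # -> msg = 'VAL'
output = len(msg) + len(text)  # -> output = 8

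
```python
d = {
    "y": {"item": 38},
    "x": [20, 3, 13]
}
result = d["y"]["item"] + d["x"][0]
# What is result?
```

Answer: 58

Derivation:
Trace (tracking result):
d = {'y': {'item': 38}, 'x': [20, 3, 13]}  # -> d = {'y': {'item': 38}, 'x': [20, 3, 13]}
result = d['y']['item'] + d['x'][0]  # -> result = 58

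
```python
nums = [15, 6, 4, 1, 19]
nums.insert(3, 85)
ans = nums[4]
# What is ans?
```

Answer: 1

Derivation:
Trace (tracking ans):
nums = [15, 6, 4, 1, 19]  # -> nums = [15, 6, 4, 1, 19]
nums.insert(3, 85)  # -> nums = [15, 6, 4, 85, 1, 19]
ans = nums[4]  # -> ans = 1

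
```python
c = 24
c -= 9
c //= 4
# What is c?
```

Trace (tracking c):
c = 24  # -> c = 24
c -= 9  # -> c = 15
c //= 4  # -> c = 3

Answer: 3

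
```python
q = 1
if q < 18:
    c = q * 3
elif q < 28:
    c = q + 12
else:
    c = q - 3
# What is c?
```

Trace (tracking c):
q = 1  # -> q = 1
if q < 18:  # condition is True
    c = q * 3  # -> c = 3

Answer: 3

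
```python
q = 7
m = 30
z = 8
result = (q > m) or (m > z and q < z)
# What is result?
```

Answer: True

Derivation:
Trace (tracking result):
q = 7  # -> q = 7
m = 30  # -> m = 30
z = 8  # -> z = 8
result = q > m or (m > z and q < z)  # -> result = True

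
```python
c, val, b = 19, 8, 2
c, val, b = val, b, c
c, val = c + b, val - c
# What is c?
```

Answer: 27

Derivation:
Trace (tracking c):
c, val, b = (19, 8, 2)  # -> c = 19, val = 8, b = 2
c, val, b = (val, b, c)  # -> c = 8, val = 2, b = 19
c, val = (c + b, val - c)  # -> c = 27, val = -6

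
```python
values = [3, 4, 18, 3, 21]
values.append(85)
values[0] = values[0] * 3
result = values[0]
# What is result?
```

Answer: 9

Derivation:
Trace (tracking result):
values = [3, 4, 18, 3, 21]  # -> values = [3, 4, 18, 3, 21]
values.append(85)  # -> values = [3, 4, 18, 3, 21, 85]
values[0] = values[0] * 3  # -> values = [9, 4, 18, 3, 21, 85]
result = values[0]  # -> result = 9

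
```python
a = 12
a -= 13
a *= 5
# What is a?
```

Answer: -5

Derivation:
Trace (tracking a):
a = 12  # -> a = 12
a -= 13  # -> a = -1
a *= 5  # -> a = -5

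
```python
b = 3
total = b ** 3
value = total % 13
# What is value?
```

Answer: 1

Derivation:
Trace (tracking value):
b = 3  # -> b = 3
total = b ** 3  # -> total = 27
value = total % 13  # -> value = 1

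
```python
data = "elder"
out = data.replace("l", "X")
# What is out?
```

Answer: 'eXder'

Derivation:
Trace (tracking out):
data = 'elder'  # -> data = 'elder'
out = data.replace('l', 'X')  # -> out = 'eXder'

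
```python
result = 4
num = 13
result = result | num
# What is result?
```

Answer: 13

Derivation:
Trace (tracking result):
result = 4  # -> result = 4
num = 13  # -> num = 13
result = result | num  # -> result = 13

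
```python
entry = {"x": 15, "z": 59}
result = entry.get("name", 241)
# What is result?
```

Trace (tracking result):
entry = {'x': 15, 'z': 59}  # -> entry = {'x': 15, 'z': 59}
result = entry.get('name', 241)  # -> result = 241

Answer: 241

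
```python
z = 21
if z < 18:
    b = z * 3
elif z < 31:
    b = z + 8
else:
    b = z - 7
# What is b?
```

Trace (tracking b):
z = 21  # -> z = 21
if z < 18:  # condition is False
elif z < 31:  # condition is True
    b = z + 8  # -> b = 29

Answer: 29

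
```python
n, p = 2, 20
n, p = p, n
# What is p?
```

Trace (tracking p):
n, p = (2, 20)  # -> n = 2, p = 20
n, p = (p, n)  # -> n = 20, p = 2

Answer: 2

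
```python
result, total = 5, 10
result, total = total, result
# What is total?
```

Trace (tracking total):
result, total = (5, 10)  # -> result = 5, total = 10
result, total = (total, result)  # -> result = 10, total = 5

Answer: 5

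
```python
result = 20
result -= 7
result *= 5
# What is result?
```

Trace (tracking result):
result = 20  # -> result = 20
result -= 7  # -> result = 13
result *= 5  # -> result = 65

Answer: 65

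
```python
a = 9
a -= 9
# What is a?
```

Answer: 0

Derivation:
Trace (tracking a):
a = 9  # -> a = 9
a -= 9  # -> a = 0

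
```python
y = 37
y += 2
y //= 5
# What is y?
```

Answer: 7

Derivation:
Trace (tracking y):
y = 37  # -> y = 37
y += 2  # -> y = 39
y //= 5  # -> y = 7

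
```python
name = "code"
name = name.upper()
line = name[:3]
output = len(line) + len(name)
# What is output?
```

Trace (tracking output):
name = 'code'  # -> name = 'code'
name = name.upper()  # -> name = 'CODE'
line = name[:3]  # -> line = 'COD'
output = len(line) + len(name)  # -> output = 7

Answer: 7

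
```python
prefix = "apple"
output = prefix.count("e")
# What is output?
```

Answer: 1

Derivation:
Trace (tracking output):
prefix = 'apple'  # -> prefix = 'apple'
output = prefix.count('e')  # -> output = 1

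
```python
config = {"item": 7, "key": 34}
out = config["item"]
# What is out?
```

Answer: 7

Derivation:
Trace (tracking out):
config = {'item': 7, 'key': 34}  # -> config = {'item': 7, 'key': 34}
out = config['item']  # -> out = 7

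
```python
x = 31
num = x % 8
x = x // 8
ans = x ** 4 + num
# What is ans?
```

Answer: 88

Derivation:
Trace (tracking ans):
x = 31  # -> x = 31
num = x % 8  # -> num = 7
x = x // 8  # -> x = 3
ans = x ** 4 + num  # -> ans = 88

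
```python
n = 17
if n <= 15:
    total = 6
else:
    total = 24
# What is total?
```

Trace (tracking total):
n = 17  # -> n = 17
if n <= 15:  # condition is False
else:
    total = 24  # -> total = 24

Answer: 24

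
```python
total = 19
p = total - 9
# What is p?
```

Answer: 10

Derivation:
Trace (tracking p):
total = 19  # -> total = 19
p = total - 9  # -> p = 10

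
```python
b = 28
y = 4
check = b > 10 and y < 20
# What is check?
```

Trace (tracking check):
b = 28  # -> b = 28
y = 4  # -> y = 4
check = b > 10 and y < 20  # -> check = True

Answer: True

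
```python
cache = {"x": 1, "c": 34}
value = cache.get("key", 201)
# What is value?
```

Answer: 201

Derivation:
Trace (tracking value):
cache = {'x': 1, 'c': 34}  # -> cache = {'x': 1, 'c': 34}
value = cache.get('key', 201)  # -> value = 201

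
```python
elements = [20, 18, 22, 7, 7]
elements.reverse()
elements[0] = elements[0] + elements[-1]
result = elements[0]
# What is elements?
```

Answer: [27, 7, 22, 18, 20]

Derivation:
Trace (tracking elements):
elements = [20, 18, 22, 7, 7]  # -> elements = [20, 18, 22, 7, 7]
elements.reverse()  # -> elements = [7, 7, 22, 18, 20]
elements[0] = elements[0] + elements[-1]  # -> elements = [27, 7, 22, 18, 20]
result = elements[0]  # -> result = 27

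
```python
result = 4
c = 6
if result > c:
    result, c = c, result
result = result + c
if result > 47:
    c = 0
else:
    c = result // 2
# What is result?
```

Answer: 10

Derivation:
Trace (tracking result):
result = 4  # -> result = 4
c = 6  # -> c = 6
if result > c:  # condition is False
result = result + c  # -> result = 10
if result > 47:  # condition is False
else:
    c = result // 2  # -> c = 5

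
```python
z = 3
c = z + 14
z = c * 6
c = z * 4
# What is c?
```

Answer: 408

Derivation:
Trace (tracking c):
z = 3  # -> z = 3
c = z + 14  # -> c = 17
z = c * 6  # -> z = 102
c = z * 4  # -> c = 408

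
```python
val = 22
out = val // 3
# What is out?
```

Trace (tracking out):
val = 22  # -> val = 22
out = val // 3  # -> out = 7

Answer: 7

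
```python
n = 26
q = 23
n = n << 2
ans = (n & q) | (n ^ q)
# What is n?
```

Trace (tracking n):
n = 26  # -> n = 26
q = 23  # -> q = 23
n = n << 2  # -> n = 104
ans = n & q | n ^ q  # -> ans = 127

Answer: 104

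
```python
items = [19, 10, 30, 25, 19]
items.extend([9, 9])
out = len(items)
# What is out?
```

Trace (tracking out):
items = [19, 10, 30, 25, 19]  # -> items = [19, 10, 30, 25, 19]
items.extend([9, 9])  # -> items = [19, 10, 30, 25, 19, 9, 9]
out = len(items)  # -> out = 7

Answer: 7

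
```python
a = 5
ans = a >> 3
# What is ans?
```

Answer: 0

Derivation:
Trace (tracking ans):
a = 5  # -> a = 5
ans = a >> 3  # -> ans = 0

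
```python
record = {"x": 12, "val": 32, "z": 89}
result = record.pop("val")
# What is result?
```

Answer: 32

Derivation:
Trace (tracking result):
record = {'x': 12, 'val': 32, 'z': 89}  # -> record = {'x': 12, 'val': 32, 'z': 89}
result = record.pop('val')  # -> result = 32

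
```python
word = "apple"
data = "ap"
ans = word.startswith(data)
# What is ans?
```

Answer: True

Derivation:
Trace (tracking ans):
word = 'apple'  # -> word = 'apple'
data = 'ap'  # -> data = 'ap'
ans = word.startswith(data)  # -> ans = True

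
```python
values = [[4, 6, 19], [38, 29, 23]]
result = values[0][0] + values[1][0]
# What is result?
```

Trace (tracking result):
values = [[4, 6, 19], [38, 29, 23]]  # -> values = [[4, 6, 19], [38, 29, 23]]
result = values[0][0] + values[1][0]  # -> result = 42

Answer: 42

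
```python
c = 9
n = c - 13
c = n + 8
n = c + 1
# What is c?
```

Trace (tracking c):
c = 9  # -> c = 9
n = c - 13  # -> n = -4
c = n + 8  # -> c = 4
n = c + 1  # -> n = 5

Answer: 4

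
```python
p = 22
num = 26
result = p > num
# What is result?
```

Answer: False

Derivation:
Trace (tracking result):
p = 22  # -> p = 22
num = 26  # -> num = 26
result = p > num  # -> result = False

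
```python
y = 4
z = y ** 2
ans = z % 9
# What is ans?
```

Answer: 7

Derivation:
Trace (tracking ans):
y = 4  # -> y = 4
z = y ** 2  # -> z = 16
ans = z % 9  # -> ans = 7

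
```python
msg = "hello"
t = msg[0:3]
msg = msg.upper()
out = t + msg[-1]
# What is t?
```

Trace (tracking t):
msg = 'hello'  # -> msg = 'hello'
t = msg[0:3]  # -> t = 'hel'
msg = msg.upper()  # -> msg = 'HELLO'
out = t + msg[-1]  # -> out = 'helO'

Answer: 'hel'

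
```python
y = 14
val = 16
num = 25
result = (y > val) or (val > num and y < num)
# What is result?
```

Trace (tracking result):
y = 14  # -> y = 14
val = 16  # -> val = 16
num = 25  # -> num = 25
result = y > val or (val > num and y < num)  # -> result = False

Answer: False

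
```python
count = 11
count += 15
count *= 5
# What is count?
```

Trace (tracking count):
count = 11  # -> count = 11
count += 15  # -> count = 26
count *= 5  # -> count = 130

Answer: 130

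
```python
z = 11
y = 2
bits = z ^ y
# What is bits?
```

Trace (tracking bits):
z = 11  # -> z = 11
y = 2  # -> y = 2
bits = z ^ y  # -> bits = 9

Answer: 9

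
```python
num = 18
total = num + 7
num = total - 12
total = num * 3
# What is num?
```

Trace (tracking num):
num = 18  # -> num = 18
total = num + 7  # -> total = 25
num = total - 12  # -> num = 13
total = num * 3  # -> total = 39

Answer: 13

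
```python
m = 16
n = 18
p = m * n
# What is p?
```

Answer: 288

Derivation:
Trace (tracking p):
m = 16  # -> m = 16
n = 18  # -> n = 18
p = m * n  # -> p = 288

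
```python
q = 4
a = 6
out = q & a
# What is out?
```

Trace (tracking out):
q = 4  # -> q = 4
a = 6  # -> a = 6
out = q & a  # -> out = 4

Answer: 4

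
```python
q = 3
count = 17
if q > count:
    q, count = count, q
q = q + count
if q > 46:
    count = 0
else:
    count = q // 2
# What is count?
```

Trace (tracking count):
q = 3  # -> q = 3
count = 17  # -> count = 17
if q > count:  # condition is False
q = q + count  # -> q = 20
if q > 46:  # condition is False
else:
    count = q // 2  # -> count = 10

Answer: 10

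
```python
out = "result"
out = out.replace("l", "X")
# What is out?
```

Trace (tracking out):
out = 'result'  # -> out = 'result'
out = out.replace('l', 'X')  # -> out = 'resuXt'

Answer: 'resuXt'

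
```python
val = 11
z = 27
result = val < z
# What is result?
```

Answer: True

Derivation:
Trace (tracking result):
val = 11  # -> val = 11
z = 27  # -> z = 27
result = val < z  # -> result = True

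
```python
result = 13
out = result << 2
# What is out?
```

Answer: 52

Derivation:
Trace (tracking out):
result = 13  # -> result = 13
out = result << 2  # -> out = 52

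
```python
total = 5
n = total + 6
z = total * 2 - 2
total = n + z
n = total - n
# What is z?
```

Trace (tracking z):
total = 5  # -> total = 5
n = total + 6  # -> n = 11
z = total * 2 - 2  # -> z = 8
total = n + z  # -> total = 19
n = total - n  # -> n = 8

Answer: 8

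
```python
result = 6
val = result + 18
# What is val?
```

Answer: 24

Derivation:
Trace (tracking val):
result = 6  # -> result = 6
val = result + 18  # -> val = 24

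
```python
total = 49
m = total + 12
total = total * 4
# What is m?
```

Answer: 61

Derivation:
Trace (tracking m):
total = 49  # -> total = 49
m = total + 12  # -> m = 61
total = total * 4  # -> total = 196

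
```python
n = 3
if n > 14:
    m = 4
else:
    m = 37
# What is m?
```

Answer: 37

Derivation:
Trace (tracking m):
n = 3  # -> n = 3
if n > 14:  # condition is False
else:
    m = 37  # -> m = 37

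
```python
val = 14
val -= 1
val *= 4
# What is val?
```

Answer: 52

Derivation:
Trace (tracking val):
val = 14  # -> val = 14
val -= 1  # -> val = 13
val *= 4  # -> val = 52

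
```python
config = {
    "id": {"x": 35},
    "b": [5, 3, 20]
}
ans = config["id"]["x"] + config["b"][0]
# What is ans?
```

Answer: 40

Derivation:
Trace (tracking ans):
config = {'id': {'x': 35}, 'b': [5, 3, 20]}  # -> config = {'id': {'x': 35}, 'b': [5, 3, 20]}
ans = config['id']['x'] + config['b'][0]  # -> ans = 40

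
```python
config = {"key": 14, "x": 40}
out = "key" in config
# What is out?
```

Trace (tracking out):
config = {'key': 14, 'x': 40}  # -> config = {'key': 14, 'x': 40}
out = 'key' in config  # -> out = True

Answer: True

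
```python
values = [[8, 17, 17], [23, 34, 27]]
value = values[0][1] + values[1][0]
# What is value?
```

Answer: 40

Derivation:
Trace (tracking value):
values = [[8, 17, 17], [23, 34, 27]]  # -> values = [[8, 17, 17], [23, 34, 27]]
value = values[0][1] + values[1][0]  # -> value = 40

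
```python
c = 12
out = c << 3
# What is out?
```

Trace (tracking out):
c = 12  # -> c = 12
out = c << 3  # -> out = 96

Answer: 96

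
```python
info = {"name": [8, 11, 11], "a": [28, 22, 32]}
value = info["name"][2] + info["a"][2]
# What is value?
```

Answer: 43

Derivation:
Trace (tracking value):
info = {'name': [8, 11, 11], 'a': [28, 22, 32]}  # -> info = {'name': [8, 11, 11], 'a': [28, 22, 32]}
value = info['name'][2] + info['a'][2]  # -> value = 43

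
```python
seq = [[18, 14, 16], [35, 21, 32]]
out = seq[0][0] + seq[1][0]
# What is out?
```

Trace (tracking out):
seq = [[18, 14, 16], [35, 21, 32]]  # -> seq = [[18, 14, 16], [35, 21, 32]]
out = seq[0][0] + seq[1][0]  # -> out = 53

Answer: 53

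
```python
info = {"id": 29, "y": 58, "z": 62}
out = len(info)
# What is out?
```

Trace (tracking out):
info = {'id': 29, 'y': 58, 'z': 62}  # -> info = {'id': 29, 'y': 58, 'z': 62}
out = len(info)  # -> out = 3

Answer: 3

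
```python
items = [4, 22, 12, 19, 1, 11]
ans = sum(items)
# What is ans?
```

Trace (tracking ans):
items = [4, 22, 12, 19, 1, 11]  # -> items = [4, 22, 12, 19, 1, 11]
ans = sum(items)  # -> ans = 69

Answer: 69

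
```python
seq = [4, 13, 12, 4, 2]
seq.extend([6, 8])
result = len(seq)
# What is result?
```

Trace (tracking result):
seq = [4, 13, 12, 4, 2]  # -> seq = [4, 13, 12, 4, 2]
seq.extend([6, 8])  # -> seq = [4, 13, 12, 4, 2, 6, 8]
result = len(seq)  # -> result = 7

Answer: 7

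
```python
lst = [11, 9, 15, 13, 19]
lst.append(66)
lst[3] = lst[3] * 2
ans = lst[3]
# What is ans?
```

Answer: 26

Derivation:
Trace (tracking ans):
lst = [11, 9, 15, 13, 19]  # -> lst = [11, 9, 15, 13, 19]
lst.append(66)  # -> lst = [11, 9, 15, 13, 19, 66]
lst[3] = lst[3] * 2  # -> lst = [11, 9, 15, 26, 19, 66]
ans = lst[3]  # -> ans = 26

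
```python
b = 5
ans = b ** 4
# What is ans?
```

Trace (tracking ans):
b = 5  # -> b = 5
ans = b ** 4  # -> ans = 625

Answer: 625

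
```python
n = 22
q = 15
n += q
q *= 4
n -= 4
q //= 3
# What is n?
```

Answer: 33

Derivation:
Trace (tracking n):
n = 22  # -> n = 22
q = 15  # -> q = 15
n += q  # -> n = 37
q *= 4  # -> q = 60
n -= 4  # -> n = 33
q //= 3  # -> q = 20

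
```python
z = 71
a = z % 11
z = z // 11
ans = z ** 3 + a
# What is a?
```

Trace (tracking a):
z = 71  # -> z = 71
a = z % 11  # -> a = 5
z = z // 11  # -> z = 6
ans = z ** 3 + a  # -> ans = 221

Answer: 5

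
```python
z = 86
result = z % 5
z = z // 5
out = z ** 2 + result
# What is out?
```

Trace (tracking out):
z = 86  # -> z = 86
result = z % 5  # -> result = 1
z = z // 5  # -> z = 17
out = z ** 2 + result  # -> out = 290

Answer: 290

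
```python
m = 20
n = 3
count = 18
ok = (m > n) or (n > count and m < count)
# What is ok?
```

Trace (tracking ok):
m = 20  # -> m = 20
n = 3  # -> n = 3
count = 18  # -> count = 18
ok = m > n or (n > count and m < count)  # -> ok = True

Answer: True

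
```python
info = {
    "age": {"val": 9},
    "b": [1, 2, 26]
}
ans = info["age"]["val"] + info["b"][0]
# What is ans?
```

Trace (tracking ans):
info = {'age': {'val': 9}, 'b': [1, 2, 26]}  # -> info = {'age': {'val': 9}, 'b': [1, 2, 26]}
ans = info['age']['val'] + info['b'][0]  # -> ans = 10

Answer: 10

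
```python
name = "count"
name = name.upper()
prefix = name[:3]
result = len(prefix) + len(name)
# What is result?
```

Answer: 8

Derivation:
Trace (tracking result):
name = 'count'  # -> name = 'count'
name = name.upper()  # -> name = 'COUNT'
prefix = name[:3]  # -> prefix = 'COU'
result = len(prefix) + len(name)  # -> result = 8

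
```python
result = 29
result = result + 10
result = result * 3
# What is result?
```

Answer: 117

Derivation:
Trace (tracking result):
result = 29  # -> result = 29
result = result + 10  # -> result = 39
result = result * 3  # -> result = 117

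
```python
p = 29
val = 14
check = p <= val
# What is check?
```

Trace (tracking check):
p = 29  # -> p = 29
val = 14  # -> val = 14
check = p <= val  # -> check = False

Answer: False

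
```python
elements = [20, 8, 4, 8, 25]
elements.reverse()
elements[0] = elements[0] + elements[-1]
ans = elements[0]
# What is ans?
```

Trace (tracking ans):
elements = [20, 8, 4, 8, 25]  # -> elements = [20, 8, 4, 8, 25]
elements.reverse()  # -> elements = [25, 8, 4, 8, 20]
elements[0] = elements[0] + elements[-1]  # -> elements = [45, 8, 4, 8, 20]
ans = elements[0]  # -> ans = 45

Answer: 45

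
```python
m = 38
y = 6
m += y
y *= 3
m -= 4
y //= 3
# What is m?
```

Trace (tracking m):
m = 38  # -> m = 38
y = 6  # -> y = 6
m += y  # -> m = 44
y *= 3  # -> y = 18
m -= 4  # -> m = 40
y //= 3  # -> y = 6

Answer: 40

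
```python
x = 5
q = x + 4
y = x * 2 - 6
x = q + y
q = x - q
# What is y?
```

Answer: 4

Derivation:
Trace (tracking y):
x = 5  # -> x = 5
q = x + 4  # -> q = 9
y = x * 2 - 6  # -> y = 4
x = q + y  # -> x = 13
q = x - q  # -> q = 4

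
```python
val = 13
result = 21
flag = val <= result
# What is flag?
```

Answer: True

Derivation:
Trace (tracking flag):
val = 13  # -> val = 13
result = 21  # -> result = 21
flag = val <= result  # -> flag = True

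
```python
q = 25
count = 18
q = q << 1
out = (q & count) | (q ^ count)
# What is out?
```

Trace (tracking out):
q = 25  # -> q = 25
count = 18  # -> count = 18
q = q << 1  # -> q = 50
out = q & count | q ^ count  # -> out = 50

Answer: 50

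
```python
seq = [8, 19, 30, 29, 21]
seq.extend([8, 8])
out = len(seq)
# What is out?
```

Trace (tracking out):
seq = [8, 19, 30, 29, 21]  # -> seq = [8, 19, 30, 29, 21]
seq.extend([8, 8])  # -> seq = [8, 19, 30, 29, 21, 8, 8]
out = len(seq)  # -> out = 7

Answer: 7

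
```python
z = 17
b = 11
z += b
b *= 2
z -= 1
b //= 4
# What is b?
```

Answer: 5

Derivation:
Trace (tracking b):
z = 17  # -> z = 17
b = 11  # -> b = 11
z += b  # -> z = 28
b *= 2  # -> b = 22
z -= 1  # -> z = 27
b //= 4  # -> b = 5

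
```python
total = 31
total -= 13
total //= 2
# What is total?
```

Answer: 9

Derivation:
Trace (tracking total):
total = 31  # -> total = 31
total -= 13  # -> total = 18
total //= 2  # -> total = 9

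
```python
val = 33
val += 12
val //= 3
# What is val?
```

Trace (tracking val):
val = 33  # -> val = 33
val += 12  # -> val = 45
val //= 3  # -> val = 15

Answer: 15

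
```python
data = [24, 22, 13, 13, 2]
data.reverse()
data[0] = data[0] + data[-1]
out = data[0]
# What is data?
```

Trace (tracking data):
data = [24, 22, 13, 13, 2]  # -> data = [24, 22, 13, 13, 2]
data.reverse()  # -> data = [2, 13, 13, 22, 24]
data[0] = data[0] + data[-1]  # -> data = [26, 13, 13, 22, 24]
out = data[0]  # -> out = 26

Answer: [26, 13, 13, 22, 24]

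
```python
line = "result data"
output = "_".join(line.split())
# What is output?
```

Answer: 'result_data'

Derivation:
Trace (tracking output):
line = 'result data'  # -> line = 'result data'
output = '_'.join(line.split())  # -> output = 'result_data'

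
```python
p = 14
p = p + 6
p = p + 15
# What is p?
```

Answer: 35

Derivation:
Trace (tracking p):
p = 14  # -> p = 14
p = p + 6  # -> p = 20
p = p + 15  # -> p = 35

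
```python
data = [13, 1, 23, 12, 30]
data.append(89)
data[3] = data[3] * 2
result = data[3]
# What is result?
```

Answer: 24

Derivation:
Trace (tracking result):
data = [13, 1, 23, 12, 30]  # -> data = [13, 1, 23, 12, 30]
data.append(89)  # -> data = [13, 1, 23, 12, 30, 89]
data[3] = data[3] * 2  # -> data = [13, 1, 23, 24, 30, 89]
result = data[3]  # -> result = 24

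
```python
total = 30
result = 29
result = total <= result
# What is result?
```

Answer: False

Derivation:
Trace (tracking result):
total = 30  # -> total = 30
result = 29  # -> result = 29
result = total <= result  # -> result = False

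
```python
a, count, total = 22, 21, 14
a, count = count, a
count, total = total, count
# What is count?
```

Answer: 14

Derivation:
Trace (tracking count):
a, count, total = (22, 21, 14)  # -> a = 22, count = 21, total = 14
a, count = (count, a)  # -> a = 21, count = 22
count, total = (total, count)  # -> count = 14, total = 22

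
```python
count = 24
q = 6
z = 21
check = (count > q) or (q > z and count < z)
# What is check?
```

Answer: True

Derivation:
Trace (tracking check):
count = 24  # -> count = 24
q = 6  # -> q = 6
z = 21  # -> z = 21
check = count > q or (q > z and count < z)  # -> check = True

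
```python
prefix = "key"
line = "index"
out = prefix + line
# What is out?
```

Trace (tracking out):
prefix = 'key'  # -> prefix = 'key'
line = 'index'  # -> line = 'index'
out = prefix + line  # -> out = 'keyindex'

Answer: 'keyindex'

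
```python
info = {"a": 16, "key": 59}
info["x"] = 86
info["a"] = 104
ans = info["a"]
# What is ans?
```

Answer: 104

Derivation:
Trace (tracking ans):
info = {'a': 16, 'key': 59}  # -> info = {'a': 16, 'key': 59}
info['x'] = 86  # -> info = {'a': 16, 'key': 59, 'x': 86}
info['a'] = 104  # -> info = {'a': 104, 'key': 59, 'x': 86}
ans = info['a']  # -> ans = 104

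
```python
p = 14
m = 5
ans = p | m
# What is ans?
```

Trace (tracking ans):
p = 14  # -> p = 14
m = 5  # -> m = 5
ans = p | m  # -> ans = 15

Answer: 15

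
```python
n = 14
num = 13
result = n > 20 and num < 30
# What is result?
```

Trace (tracking result):
n = 14  # -> n = 14
num = 13  # -> num = 13
result = n > 20 and num < 30  # -> result = False

Answer: False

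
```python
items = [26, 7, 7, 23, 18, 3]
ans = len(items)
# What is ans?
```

Answer: 6

Derivation:
Trace (tracking ans):
items = [26, 7, 7, 23, 18, 3]  # -> items = [26, 7, 7, 23, 18, 3]
ans = len(items)  # -> ans = 6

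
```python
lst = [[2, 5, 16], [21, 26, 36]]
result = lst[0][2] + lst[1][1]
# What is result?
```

Trace (tracking result):
lst = [[2, 5, 16], [21, 26, 36]]  # -> lst = [[2, 5, 16], [21, 26, 36]]
result = lst[0][2] + lst[1][1]  # -> result = 42

Answer: 42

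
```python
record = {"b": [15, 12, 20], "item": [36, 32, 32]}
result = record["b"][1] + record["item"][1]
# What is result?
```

Answer: 44

Derivation:
Trace (tracking result):
record = {'b': [15, 12, 20], 'item': [36, 32, 32]}  # -> record = {'b': [15, 12, 20], 'item': [36, 32, 32]}
result = record['b'][1] + record['item'][1]  # -> result = 44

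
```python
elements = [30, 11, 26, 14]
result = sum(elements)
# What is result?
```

Trace (tracking result):
elements = [30, 11, 26, 14]  # -> elements = [30, 11, 26, 14]
result = sum(elements)  # -> result = 81

Answer: 81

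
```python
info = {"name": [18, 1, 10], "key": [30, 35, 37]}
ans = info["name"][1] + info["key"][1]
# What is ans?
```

Answer: 36

Derivation:
Trace (tracking ans):
info = {'name': [18, 1, 10], 'key': [30, 35, 37]}  # -> info = {'name': [18, 1, 10], 'key': [30, 35, 37]}
ans = info['name'][1] + info['key'][1]  # -> ans = 36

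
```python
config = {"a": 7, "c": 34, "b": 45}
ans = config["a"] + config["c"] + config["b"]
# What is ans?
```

Answer: 86

Derivation:
Trace (tracking ans):
config = {'a': 7, 'c': 34, 'b': 45}  # -> config = {'a': 7, 'c': 34, 'b': 45}
ans = config['a'] + config['c'] + config['b']  # -> ans = 86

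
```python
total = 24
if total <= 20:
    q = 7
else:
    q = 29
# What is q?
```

Trace (tracking q):
total = 24  # -> total = 24
if total <= 20:  # condition is False
else:
    q = 29  # -> q = 29

Answer: 29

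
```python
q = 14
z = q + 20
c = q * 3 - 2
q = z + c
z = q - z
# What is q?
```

Answer: 74

Derivation:
Trace (tracking q):
q = 14  # -> q = 14
z = q + 20  # -> z = 34
c = q * 3 - 2  # -> c = 40
q = z + c  # -> q = 74
z = q - z  # -> z = 40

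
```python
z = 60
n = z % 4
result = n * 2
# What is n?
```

Answer: 0

Derivation:
Trace (tracking n):
z = 60  # -> z = 60
n = z % 4  # -> n = 0
result = n * 2  # -> result = 0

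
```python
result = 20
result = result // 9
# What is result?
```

Answer: 2

Derivation:
Trace (tracking result):
result = 20  # -> result = 20
result = result // 9  # -> result = 2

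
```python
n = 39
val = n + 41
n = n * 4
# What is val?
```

Answer: 80

Derivation:
Trace (tracking val):
n = 39  # -> n = 39
val = n + 41  # -> val = 80
n = n * 4  # -> n = 156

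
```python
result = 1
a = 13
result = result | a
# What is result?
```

Trace (tracking result):
result = 1  # -> result = 1
a = 13  # -> a = 13
result = result | a  # -> result = 13

Answer: 13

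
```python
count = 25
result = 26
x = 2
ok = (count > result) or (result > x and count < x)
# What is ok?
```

Answer: False

Derivation:
Trace (tracking ok):
count = 25  # -> count = 25
result = 26  # -> result = 26
x = 2  # -> x = 2
ok = count > result or (result > x and count < x)  # -> ok = False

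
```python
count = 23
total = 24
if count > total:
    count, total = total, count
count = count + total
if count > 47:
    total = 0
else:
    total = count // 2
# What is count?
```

Trace (tracking count):
count = 23  # -> count = 23
total = 24  # -> total = 24
if count > total:  # condition is False
count = count + total  # -> count = 47
if count > 47:  # condition is False
else:
    total = count // 2  # -> total = 23

Answer: 47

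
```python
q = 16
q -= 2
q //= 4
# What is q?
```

Trace (tracking q):
q = 16  # -> q = 16
q -= 2  # -> q = 14
q //= 4  # -> q = 3

Answer: 3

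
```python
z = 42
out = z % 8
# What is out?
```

Trace (tracking out):
z = 42  # -> z = 42
out = z % 8  # -> out = 2

Answer: 2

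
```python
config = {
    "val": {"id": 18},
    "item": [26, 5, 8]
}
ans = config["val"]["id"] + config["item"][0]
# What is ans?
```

Trace (tracking ans):
config = {'val': {'id': 18}, 'item': [26, 5, 8]}  # -> config = {'val': {'id': 18}, 'item': [26, 5, 8]}
ans = config['val']['id'] + config['item'][0]  # -> ans = 44

Answer: 44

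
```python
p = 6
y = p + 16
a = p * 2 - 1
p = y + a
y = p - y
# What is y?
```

Trace (tracking y):
p = 6  # -> p = 6
y = p + 16  # -> y = 22
a = p * 2 - 1  # -> a = 11
p = y + a  # -> p = 33
y = p - y  # -> y = 11

Answer: 11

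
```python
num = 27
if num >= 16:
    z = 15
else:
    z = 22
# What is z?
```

Answer: 15

Derivation:
Trace (tracking z):
num = 27  # -> num = 27
if num >= 16:  # condition is True
    z = 15  # -> z = 15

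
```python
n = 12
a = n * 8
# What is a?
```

Answer: 96

Derivation:
Trace (tracking a):
n = 12  # -> n = 12
a = n * 8  # -> a = 96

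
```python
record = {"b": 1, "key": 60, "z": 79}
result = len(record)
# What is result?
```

Trace (tracking result):
record = {'b': 1, 'key': 60, 'z': 79}  # -> record = {'b': 1, 'key': 60, 'z': 79}
result = len(record)  # -> result = 3

Answer: 3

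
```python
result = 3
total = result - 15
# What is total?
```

Trace (tracking total):
result = 3  # -> result = 3
total = result - 15  # -> total = -12

Answer: -12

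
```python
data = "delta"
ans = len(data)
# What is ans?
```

Trace (tracking ans):
data = 'delta'  # -> data = 'delta'
ans = len(data)  # -> ans = 5

Answer: 5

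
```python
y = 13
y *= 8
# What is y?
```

Answer: 104

Derivation:
Trace (tracking y):
y = 13  # -> y = 13
y *= 8  # -> y = 104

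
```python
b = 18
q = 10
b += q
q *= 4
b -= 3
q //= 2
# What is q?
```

Trace (tracking q):
b = 18  # -> b = 18
q = 10  # -> q = 10
b += q  # -> b = 28
q *= 4  # -> q = 40
b -= 3  # -> b = 25
q //= 2  # -> q = 20

Answer: 20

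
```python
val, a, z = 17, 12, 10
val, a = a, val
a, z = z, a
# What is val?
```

Trace (tracking val):
val, a, z = (17, 12, 10)  # -> val = 17, a = 12, z = 10
val, a = (a, val)  # -> val = 12, a = 17
a, z = (z, a)  # -> a = 10, z = 17

Answer: 12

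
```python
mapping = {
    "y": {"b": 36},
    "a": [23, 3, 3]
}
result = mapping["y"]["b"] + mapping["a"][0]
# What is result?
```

Answer: 59

Derivation:
Trace (tracking result):
mapping = {'y': {'b': 36}, 'a': [23, 3, 3]}  # -> mapping = {'y': {'b': 36}, 'a': [23, 3, 3]}
result = mapping['y']['b'] + mapping['a'][0]  # -> result = 59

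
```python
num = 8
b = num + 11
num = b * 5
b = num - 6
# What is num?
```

Trace (tracking num):
num = 8  # -> num = 8
b = num + 11  # -> b = 19
num = b * 5  # -> num = 95
b = num - 6  # -> b = 89

Answer: 95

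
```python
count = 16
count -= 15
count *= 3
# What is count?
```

Trace (tracking count):
count = 16  # -> count = 16
count -= 15  # -> count = 1
count *= 3  # -> count = 3

Answer: 3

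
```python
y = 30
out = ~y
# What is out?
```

Trace (tracking out):
y = 30  # -> y = 30
out = ~y  # -> out = -31

Answer: -31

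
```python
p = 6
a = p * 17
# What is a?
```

Answer: 102

Derivation:
Trace (tracking a):
p = 6  # -> p = 6
a = p * 17  # -> a = 102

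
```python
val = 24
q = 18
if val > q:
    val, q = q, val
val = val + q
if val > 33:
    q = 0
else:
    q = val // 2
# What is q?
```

Trace (tracking q):
val = 24  # -> val = 24
q = 18  # -> q = 18
if val > q:  # condition is True
    val, q = (q, val)  # -> val = 18, q = 24
val = val + q  # -> val = 42
if val > 33:  # condition is True
    q = 0  # -> q = 0

Answer: 0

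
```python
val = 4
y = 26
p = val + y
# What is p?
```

Trace (tracking p):
val = 4  # -> val = 4
y = 26  # -> y = 26
p = val + y  # -> p = 30

Answer: 30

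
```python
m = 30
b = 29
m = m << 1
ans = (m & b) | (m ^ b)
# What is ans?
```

Answer: 61

Derivation:
Trace (tracking ans):
m = 30  # -> m = 30
b = 29  # -> b = 29
m = m << 1  # -> m = 60
ans = m & b | m ^ b  # -> ans = 61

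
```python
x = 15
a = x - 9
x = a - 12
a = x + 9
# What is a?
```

Answer: 3

Derivation:
Trace (tracking a):
x = 15  # -> x = 15
a = x - 9  # -> a = 6
x = a - 12  # -> x = -6
a = x + 9  # -> a = 3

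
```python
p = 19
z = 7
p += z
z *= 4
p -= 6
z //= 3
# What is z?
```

Trace (tracking z):
p = 19  # -> p = 19
z = 7  # -> z = 7
p += z  # -> p = 26
z *= 4  # -> z = 28
p -= 6  # -> p = 20
z //= 3  # -> z = 9

Answer: 9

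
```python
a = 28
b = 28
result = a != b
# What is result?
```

Trace (tracking result):
a = 28  # -> a = 28
b = 28  # -> b = 28
result = a != b  # -> result = False

Answer: False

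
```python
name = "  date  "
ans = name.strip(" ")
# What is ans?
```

Answer: 'date'

Derivation:
Trace (tracking ans):
name = '  date  '  # -> name = '  date  '
ans = name.strip(' ')  # -> ans = 'date'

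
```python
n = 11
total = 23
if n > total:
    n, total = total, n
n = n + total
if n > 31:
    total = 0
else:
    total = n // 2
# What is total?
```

Answer: 0

Derivation:
Trace (tracking total):
n = 11  # -> n = 11
total = 23  # -> total = 23
if n > total:  # condition is False
n = n + total  # -> n = 34
if n > 31:  # condition is True
    total = 0  # -> total = 0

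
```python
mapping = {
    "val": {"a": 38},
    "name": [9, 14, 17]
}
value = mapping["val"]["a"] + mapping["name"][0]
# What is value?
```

Trace (tracking value):
mapping = {'val': {'a': 38}, 'name': [9, 14, 17]}  # -> mapping = {'val': {'a': 38}, 'name': [9, 14, 17]}
value = mapping['val']['a'] + mapping['name'][0]  # -> value = 47

Answer: 47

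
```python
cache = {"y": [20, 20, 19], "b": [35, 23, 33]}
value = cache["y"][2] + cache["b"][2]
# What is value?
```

Answer: 52

Derivation:
Trace (tracking value):
cache = {'y': [20, 20, 19], 'b': [35, 23, 33]}  # -> cache = {'y': [20, 20, 19], 'b': [35, 23, 33]}
value = cache['y'][2] + cache['b'][2]  # -> value = 52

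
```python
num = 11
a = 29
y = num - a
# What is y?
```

Trace (tracking y):
num = 11  # -> num = 11
a = 29  # -> a = 29
y = num - a  # -> y = -18

Answer: -18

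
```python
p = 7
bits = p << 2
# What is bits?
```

Answer: 28

Derivation:
Trace (tracking bits):
p = 7  # -> p = 7
bits = p << 2  # -> bits = 28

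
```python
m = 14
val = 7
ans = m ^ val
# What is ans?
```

Answer: 9

Derivation:
Trace (tracking ans):
m = 14  # -> m = 14
val = 7  # -> val = 7
ans = m ^ val  # -> ans = 9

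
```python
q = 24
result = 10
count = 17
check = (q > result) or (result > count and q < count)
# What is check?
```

Answer: True

Derivation:
Trace (tracking check):
q = 24  # -> q = 24
result = 10  # -> result = 10
count = 17  # -> count = 17
check = q > result or (result > count and q < count)  # -> check = True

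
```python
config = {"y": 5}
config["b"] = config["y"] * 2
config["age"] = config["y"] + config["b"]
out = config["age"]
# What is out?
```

Trace (tracking out):
config = {'y': 5}  # -> config = {'y': 5}
config['b'] = config['y'] * 2  # -> config = {'y': 5, 'b': 10}
config['age'] = config['y'] + config['b']  # -> config = {'y': 5, 'b': 10, 'age': 15}
out = config['age']  # -> out = 15

Answer: 15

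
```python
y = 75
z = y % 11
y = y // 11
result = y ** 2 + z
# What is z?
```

Answer: 9

Derivation:
Trace (tracking z):
y = 75  # -> y = 75
z = y % 11  # -> z = 9
y = y // 11  # -> y = 6
result = y ** 2 + z  # -> result = 45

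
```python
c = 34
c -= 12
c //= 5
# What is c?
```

Trace (tracking c):
c = 34  # -> c = 34
c -= 12  # -> c = 22
c //= 5  # -> c = 4

Answer: 4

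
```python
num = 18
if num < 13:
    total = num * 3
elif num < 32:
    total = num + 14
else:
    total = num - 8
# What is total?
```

Answer: 32

Derivation:
Trace (tracking total):
num = 18  # -> num = 18
if num < 13:  # condition is False
elif num < 32:  # condition is True
    total = num + 14  # -> total = 32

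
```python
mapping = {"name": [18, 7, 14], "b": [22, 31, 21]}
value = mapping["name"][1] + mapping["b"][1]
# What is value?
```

Answer: 38

Derivation:
Trace (tracking value):
mapping = {'name': [18, 7, 14], 'b': [22, 31, 21]}  # -> mapping = {'name': [18, 7, 14], 'b': [22, 31, 21]}
value = mapping['name'][1] + mapping['b'][1]  # -> value = 38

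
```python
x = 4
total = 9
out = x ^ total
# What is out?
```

Answer: 13

Derivation:
Trace (tracking out):
x = 4  # -> x = 4
total = 9  # -> total = 9
out = x ^ total  # -> out = 13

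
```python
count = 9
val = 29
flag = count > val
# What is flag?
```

Trace (tracking flag):
count = 9  # -> count = 9
val = 29  # -> val = 29
flag = count > val  # -> flag = False

Answer: False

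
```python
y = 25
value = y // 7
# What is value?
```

Trace (tracking value):
y = 25  # -> y = 25
value = y // 7  # -> value = 3

Answer: 3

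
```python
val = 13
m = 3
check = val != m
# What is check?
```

Trace (tracking check):
val = 13  # -> val = 13
m = 3  # -> m = 3
check = val != m  # -> check = True

Answer: True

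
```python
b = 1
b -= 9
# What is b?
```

Trace (tracking b):
b = 1  # -> b = 1
b -= 9  # -> b = -8

Answer: -8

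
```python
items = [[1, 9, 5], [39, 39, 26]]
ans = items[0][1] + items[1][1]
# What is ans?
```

Trace (tracking ans):
items = [[1, 9, 5], [39, 39, 26]]  # -> items = [[1, 9, 5], [39, 39, 26]]
ans = items[0][1] + items[1][1]  # -> ans = 48

Answer: 48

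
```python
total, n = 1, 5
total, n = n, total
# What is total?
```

Trace (tracking total):
total, n = (1, 5)  # -> total = 1, n = 5
total, n = (n, total)  # -> total = 5, n = 1

Answer: 5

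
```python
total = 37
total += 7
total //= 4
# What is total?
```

Trace (tracking total):
total = 37  # -> total = 37
total += 7  # -> total = 44
total //= 4  # -> total = 11

Answer: 11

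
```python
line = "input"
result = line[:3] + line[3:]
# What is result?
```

Answer: 'input'

Derivation:
Trace (tracking result):
line = 'input'  # -> line = 'input'
result = line[:3] + line[3:]  # -> result = 'input'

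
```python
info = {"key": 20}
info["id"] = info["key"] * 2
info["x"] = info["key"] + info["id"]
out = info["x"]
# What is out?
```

Answer: 60

Derivation:
Trace (tracking out):
info = {'key': 20}  # -> info = {'key': 20}
info['id'] = info['key'] * 2  # -> info = {'key': 20, 'id': 40}
info['x'] = info['key'] + info['id']  # -> info = {'key': 20, 'id': 40, 'x': 60}
out = info['x']  # -> out = 60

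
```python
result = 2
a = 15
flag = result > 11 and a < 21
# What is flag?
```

Answer: False

Derivation:
Trace (tracking flag):
result = 2  # -> result = 2
a = 15  # -> a = 15
flag = result > 11 and a < 21  # -> flag = False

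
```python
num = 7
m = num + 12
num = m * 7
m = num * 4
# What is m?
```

Answer: 532

Derivation:
Trace (tracking m):
num = 7  # -> num = 7
m = num + 12  # -> m = 19
num = m * 7  # -> num = 133
m = num * 4  # -> m = 532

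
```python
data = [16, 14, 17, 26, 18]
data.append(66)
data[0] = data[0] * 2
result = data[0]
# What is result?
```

Trace (tracking result):
data = [16, 14, 17, 26, 18]  # -> data = [16, 14, 17, 26, 18]
data.append(66)  # -> data = [16, 14, 17, 26, 18, 66]
data[0] = data[0] * 2  # -> data = [32, 14, 17, 26, 18, 66]
result = data[0]  # -> result = 32

Answer: 32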